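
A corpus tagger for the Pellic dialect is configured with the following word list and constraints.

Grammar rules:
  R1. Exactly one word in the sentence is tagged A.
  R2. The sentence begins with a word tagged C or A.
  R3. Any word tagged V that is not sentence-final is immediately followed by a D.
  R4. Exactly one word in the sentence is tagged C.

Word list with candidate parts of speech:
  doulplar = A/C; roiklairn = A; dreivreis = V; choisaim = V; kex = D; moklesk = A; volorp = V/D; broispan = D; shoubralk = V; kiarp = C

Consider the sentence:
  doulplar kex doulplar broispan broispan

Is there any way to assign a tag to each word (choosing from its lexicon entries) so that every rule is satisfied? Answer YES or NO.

YES

Candidates per position — 1:doulplar {A,C}; 2:kex {D}; 3:doulplar {A,C}; 4:broispan {D}; 5:broispan {D}.
One satisfying assignment: A D C D D.
Checking: rule 1 ok; rule 2 ok; rule 3 ok; rule 4 ok.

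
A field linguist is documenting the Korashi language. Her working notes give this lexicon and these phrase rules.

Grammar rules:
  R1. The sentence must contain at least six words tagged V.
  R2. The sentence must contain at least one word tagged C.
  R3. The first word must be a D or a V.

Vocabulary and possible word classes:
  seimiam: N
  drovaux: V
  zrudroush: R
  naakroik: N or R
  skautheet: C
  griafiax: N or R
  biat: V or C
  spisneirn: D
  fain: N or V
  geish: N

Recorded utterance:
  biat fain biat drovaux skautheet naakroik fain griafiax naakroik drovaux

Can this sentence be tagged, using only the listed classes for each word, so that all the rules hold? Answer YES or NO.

Candidates per position — 1:biat {V,C}; 2:fain {N,V}; 3:biat {V,C}; 4:drovaux {V}; 5:skautheet {C}; 6:naakroik {N,R}; 7:fain {N,V}; 8:griafiax {N,R}; 9:naakroik {N,R}; 10:drovaux {V}.
One satisfying assignment: V V V V C N V R R V.
Check: rule 1 holds; rule 2 holds; rule 3 holds.

YES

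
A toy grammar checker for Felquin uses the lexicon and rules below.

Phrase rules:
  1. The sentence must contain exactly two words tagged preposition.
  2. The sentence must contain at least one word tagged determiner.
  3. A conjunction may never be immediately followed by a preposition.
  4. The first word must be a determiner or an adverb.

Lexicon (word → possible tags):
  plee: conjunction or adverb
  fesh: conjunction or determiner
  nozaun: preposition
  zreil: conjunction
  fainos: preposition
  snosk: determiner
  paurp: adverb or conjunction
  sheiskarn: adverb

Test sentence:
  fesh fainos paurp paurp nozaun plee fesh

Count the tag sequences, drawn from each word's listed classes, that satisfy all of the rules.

Candidates per position — 1:fesh {conjunction,determiner}; 2:fainos {preposition}; 3:paurp {adverb,conjunction}; 4:paurp {adverb,conjunction}; 5:nozaun {preposition}; 6:plee {conjunction,adverb}; 7:fesh {conjunction,determiner}.
There are 32 candidate sequences in total.
Checking each against the rules leaves 8 sequences.
Count = 8.

8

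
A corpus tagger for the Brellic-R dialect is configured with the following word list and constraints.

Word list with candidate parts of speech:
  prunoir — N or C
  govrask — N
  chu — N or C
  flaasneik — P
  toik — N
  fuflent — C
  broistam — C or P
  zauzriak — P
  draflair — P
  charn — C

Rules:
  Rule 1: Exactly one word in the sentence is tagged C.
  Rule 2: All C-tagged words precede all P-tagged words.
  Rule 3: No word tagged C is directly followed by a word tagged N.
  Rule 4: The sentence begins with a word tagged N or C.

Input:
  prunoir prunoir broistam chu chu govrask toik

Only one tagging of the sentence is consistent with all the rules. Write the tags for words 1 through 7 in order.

Candidates per position — 1:prunoir {N,C}; 2:prunoir {N,C}; 3:broistam {C,P}; 4:chu {N,C}; 5:chu {N,C}; 6:govrask {N}; 7:toik {N}.
If word 3 were C, no tagging could satisfy rule 3; so word 3 is P.
If word 4 were C, no tagging could satisfy rule 2; so word 4 is N.
If word 5 were C, no tagging could satisfy rule 2; so word 5 is N.
The remaining ambiguous positions (1, 2) are resolved jointly — only one combination satisfies every rule.
That leaves exactly one tagging: N C P N N N N.
Check: rule 1 ✓; rule 2 ✓; rule 3 ✓; rule 4 ✓.

N C P N N N N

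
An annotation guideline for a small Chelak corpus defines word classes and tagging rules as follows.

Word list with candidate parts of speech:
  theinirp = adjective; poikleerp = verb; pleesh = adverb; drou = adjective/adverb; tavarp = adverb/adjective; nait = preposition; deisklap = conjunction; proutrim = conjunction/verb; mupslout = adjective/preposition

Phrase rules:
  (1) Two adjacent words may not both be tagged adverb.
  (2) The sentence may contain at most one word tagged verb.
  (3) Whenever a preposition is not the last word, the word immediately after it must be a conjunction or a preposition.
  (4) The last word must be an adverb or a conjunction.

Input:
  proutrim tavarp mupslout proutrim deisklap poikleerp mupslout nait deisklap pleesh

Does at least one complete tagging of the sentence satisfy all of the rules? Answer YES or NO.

Candidates per position — 1:proutrim {conjunction,verb}; 2:tavarp {adverb,adjective}; 3:mupslout {adjective,preposition}; 4:proutrim {conjunction,verb}; 5:deisklap {conjunction}; 6:poikleerp {verb}; 7:mupslout {adjective,preposition}; 8:nait {preposition}; 9:deisklap {conjunction}; 10:pleesh {adverb}.
One satisfying assignment: conjunction adverb preposition conjunction conjunction verb adjective preposition conjunction adverb.
Verifying each rule — rule 1 ✓; rule 2 ✓; rule 3 ✓; rule 4 ✓.

YES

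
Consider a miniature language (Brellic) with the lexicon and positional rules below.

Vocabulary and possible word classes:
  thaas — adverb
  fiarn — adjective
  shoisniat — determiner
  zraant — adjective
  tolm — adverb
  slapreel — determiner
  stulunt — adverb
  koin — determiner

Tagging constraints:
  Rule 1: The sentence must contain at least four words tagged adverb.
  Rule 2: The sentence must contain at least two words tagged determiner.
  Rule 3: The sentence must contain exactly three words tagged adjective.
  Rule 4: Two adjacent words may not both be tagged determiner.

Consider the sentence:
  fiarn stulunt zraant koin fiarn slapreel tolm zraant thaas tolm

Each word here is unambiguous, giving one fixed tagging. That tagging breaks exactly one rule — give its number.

Fixed tagging: adjective adverb adjective determiner adjective determiner adverb adjective adverb adverb.
Rule check: R1 holds, R2 holds, R3 violated, R4 holds.
Only rule 3 fails.

3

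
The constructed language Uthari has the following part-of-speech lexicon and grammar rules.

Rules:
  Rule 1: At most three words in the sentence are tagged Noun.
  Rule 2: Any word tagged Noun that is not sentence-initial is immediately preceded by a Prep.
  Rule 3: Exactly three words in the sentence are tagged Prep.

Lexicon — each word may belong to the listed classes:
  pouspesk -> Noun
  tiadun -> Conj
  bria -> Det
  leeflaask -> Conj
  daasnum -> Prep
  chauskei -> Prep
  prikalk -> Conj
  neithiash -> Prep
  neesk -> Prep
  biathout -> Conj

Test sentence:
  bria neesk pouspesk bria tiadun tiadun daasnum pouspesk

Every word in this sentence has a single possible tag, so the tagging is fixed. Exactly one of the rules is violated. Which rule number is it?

3

Fixed tagging: Det Prep Noun Det Conj Conj Prep Noun.
Applying the rules: R1 holds, R2 holds, R3 violated.
Only rule 3 fails.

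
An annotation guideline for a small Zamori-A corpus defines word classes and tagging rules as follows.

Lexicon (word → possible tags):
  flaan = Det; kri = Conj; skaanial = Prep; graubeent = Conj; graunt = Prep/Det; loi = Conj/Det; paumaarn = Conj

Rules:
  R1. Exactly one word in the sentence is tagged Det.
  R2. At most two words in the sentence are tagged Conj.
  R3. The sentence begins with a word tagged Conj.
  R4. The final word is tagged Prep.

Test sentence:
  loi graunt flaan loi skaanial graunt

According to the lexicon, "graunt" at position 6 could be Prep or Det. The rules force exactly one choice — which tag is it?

Candidates per position — 1:loi {Conj,Det}; 2:graunt {Prep,Det}; 3:flaan {Det}; 4:loi {Conj,Det}; 5:skaanial {Prep}; 6:graunt {Prep,Det}.
Position 1: Det is ruled out by rule 1; that leaves Conj.
Position 2: Det is ruled out by rule 1; that leaves Prep.
Position 4: Det is ruled out by rule 1; that leaves Conj.
Position 6: Det is ruled out by rule 1; that leaves Prep.
So the tagging must be: Conj Prep Det Conj Prep Prep.
Verifying each rule — rule 1 holds; rule 2 holds; rule 3 holds; rule 4 holds.

Prep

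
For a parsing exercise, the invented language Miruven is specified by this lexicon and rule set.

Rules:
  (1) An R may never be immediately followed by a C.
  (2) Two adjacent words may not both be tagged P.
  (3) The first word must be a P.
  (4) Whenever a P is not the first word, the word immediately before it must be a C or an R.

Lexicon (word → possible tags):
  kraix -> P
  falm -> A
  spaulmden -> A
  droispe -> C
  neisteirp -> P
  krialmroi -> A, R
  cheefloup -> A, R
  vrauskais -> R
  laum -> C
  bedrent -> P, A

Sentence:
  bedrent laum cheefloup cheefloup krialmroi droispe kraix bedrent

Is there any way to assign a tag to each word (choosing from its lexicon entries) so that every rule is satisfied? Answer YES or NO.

Candidates per position — 1:bedrent {P,A}; 2:laum {C}; 3:cheefloup {A,R}; 4:cheefloup {A,R}; 5:krialmroi {A,R}; 6:droispe {C}; 7:kraix {P}; 8:bedrent {P,A}.
One satisfying assignment: P C A R A C P A.
Rule-by-rule: rule 1 ✓; rule 2 ✓; rule 3 ✓; rule 4 ✓.

YES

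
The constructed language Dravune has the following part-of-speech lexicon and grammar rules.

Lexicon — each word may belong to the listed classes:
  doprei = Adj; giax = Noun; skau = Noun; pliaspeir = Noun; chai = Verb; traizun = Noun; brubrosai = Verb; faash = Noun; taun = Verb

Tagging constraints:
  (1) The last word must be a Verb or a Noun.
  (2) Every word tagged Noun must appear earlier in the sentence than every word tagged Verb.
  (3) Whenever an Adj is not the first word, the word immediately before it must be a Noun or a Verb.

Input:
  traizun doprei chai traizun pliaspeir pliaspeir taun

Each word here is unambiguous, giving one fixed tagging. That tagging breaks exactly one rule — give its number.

Fixed tagging: Noun Adj Verb Noun Noun Noun Verb.
Applying the rules: R1 holds, R2 violated, R3 holds.
Only rule 2 fails.

2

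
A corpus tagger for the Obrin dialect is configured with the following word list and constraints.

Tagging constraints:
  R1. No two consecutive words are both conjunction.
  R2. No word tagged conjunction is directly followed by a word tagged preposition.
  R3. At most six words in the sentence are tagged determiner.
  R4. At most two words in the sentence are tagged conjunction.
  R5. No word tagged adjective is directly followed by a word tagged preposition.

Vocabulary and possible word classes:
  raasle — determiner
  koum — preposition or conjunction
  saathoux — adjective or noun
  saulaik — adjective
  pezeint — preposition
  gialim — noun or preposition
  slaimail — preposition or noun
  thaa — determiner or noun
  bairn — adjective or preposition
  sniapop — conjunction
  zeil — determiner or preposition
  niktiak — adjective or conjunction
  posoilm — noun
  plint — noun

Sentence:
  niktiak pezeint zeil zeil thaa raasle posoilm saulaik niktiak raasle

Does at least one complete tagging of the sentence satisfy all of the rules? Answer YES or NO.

Candidates per position — 1:niktiak {adjective,conjunction}; 2:pezeint {preposition}; 3:zeil {determiner,preposition}; 4:zeil {determiner,preposition}; 5:thaa {determiner,noun}; 6:raasle {determiner}; 7:posoilm {noun}; 8:saulaik {adjective}; 9:niktiak {adjective,conjunction}; 10:raasle {determiner}.
Every candidate sequence violates at least one rule; no consistent tagging exists.

NO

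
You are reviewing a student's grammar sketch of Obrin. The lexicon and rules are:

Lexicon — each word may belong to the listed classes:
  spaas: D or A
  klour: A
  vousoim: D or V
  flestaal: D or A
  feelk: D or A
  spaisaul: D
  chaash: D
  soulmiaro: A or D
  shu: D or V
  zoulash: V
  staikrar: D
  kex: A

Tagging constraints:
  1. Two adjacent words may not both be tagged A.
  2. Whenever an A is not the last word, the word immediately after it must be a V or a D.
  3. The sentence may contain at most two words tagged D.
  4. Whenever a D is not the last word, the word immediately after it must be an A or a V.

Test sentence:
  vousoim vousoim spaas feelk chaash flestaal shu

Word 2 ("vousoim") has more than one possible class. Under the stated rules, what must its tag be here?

V

Candidates per position — 1:vousoim {D,V}; 2:vousoim {D,V}; 3:spaas {D,A}; 4:feelk {D,A}; 5:chaash {D}; 6:flestaal {D,A}; 7:shu {D,V}.
Position 4: D is ruled out by rule 4; that leaves A.
Position 6: D is ruled out by rule 4; that leaves A.
Position 3: A is ruled out by rule 1; that leaves D.
Position 7: D is ruled out by rule 3; that leaves V.
Position 1: D is ruled out by rule 3; that leaves V.
Position 2: D is ruled out by rule 3; that leaves V.
The unique satisfying tagging is: V V D A D A V.
Checking: rule 1 ✓; rule 2 ✓; rule 3 ✓; rule 4 ✓.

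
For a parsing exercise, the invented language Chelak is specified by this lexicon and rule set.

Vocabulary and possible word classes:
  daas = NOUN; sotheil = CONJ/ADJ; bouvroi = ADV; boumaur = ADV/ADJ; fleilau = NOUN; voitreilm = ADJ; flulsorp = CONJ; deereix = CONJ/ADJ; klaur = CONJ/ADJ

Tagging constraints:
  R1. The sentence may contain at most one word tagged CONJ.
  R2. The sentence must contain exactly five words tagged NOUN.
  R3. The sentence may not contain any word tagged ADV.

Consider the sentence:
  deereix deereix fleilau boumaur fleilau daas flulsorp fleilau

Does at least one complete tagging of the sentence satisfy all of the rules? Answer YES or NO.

NO

Candidates per position — 1:deereix {CONJ,ADJ}; 2:deereix {CONJ,ADJ}; 3:fleilau {NOUN}; 4:boumaur {ADV,ADJ}; 5:fleilau {NOUN}; 6:daas {NOUN}; 7:flulsorp {CONJ}; 8:fleilau {NOUN}.
Rule 2 cannot be satisfied by any choice of tags from the lexicon.
So there is no consistent tagging.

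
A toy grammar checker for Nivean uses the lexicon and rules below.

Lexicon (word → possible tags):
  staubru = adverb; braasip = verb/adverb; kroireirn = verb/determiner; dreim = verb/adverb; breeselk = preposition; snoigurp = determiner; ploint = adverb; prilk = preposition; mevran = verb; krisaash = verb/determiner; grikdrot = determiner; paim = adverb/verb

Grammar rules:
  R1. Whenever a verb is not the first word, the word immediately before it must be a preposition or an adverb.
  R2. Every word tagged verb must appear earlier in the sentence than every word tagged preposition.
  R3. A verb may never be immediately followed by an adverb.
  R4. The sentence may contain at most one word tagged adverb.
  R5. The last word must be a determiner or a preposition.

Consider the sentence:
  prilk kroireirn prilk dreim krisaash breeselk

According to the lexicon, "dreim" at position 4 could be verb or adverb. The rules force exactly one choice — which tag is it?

Candidates per position — 1:prilk {preposition}; 2:kroireirn {verb,determiner}; 3:prilk {preposition}; 4:dreim {verb,adverb}; 5:krisaash {verb,determiner}; 6:breeselk {preposition}.
Position 2: tagging it verb would leave rule 2 unsatisfiable, so it must be determiner.
Position 4: tagging it verb would leave rule 2 unsatisfiable, so it must be adverb.
Position 5: tagging it verb would leave rule 2 unsatisfiable, so it must be determiner.
The unique satisfying tagging is: preposition determiner preposition adverb determiner preposition.
Check: rule 1 holds; rule 2 holds; rule 3 holds; rule 4 holds; rule 5 holds.

adverb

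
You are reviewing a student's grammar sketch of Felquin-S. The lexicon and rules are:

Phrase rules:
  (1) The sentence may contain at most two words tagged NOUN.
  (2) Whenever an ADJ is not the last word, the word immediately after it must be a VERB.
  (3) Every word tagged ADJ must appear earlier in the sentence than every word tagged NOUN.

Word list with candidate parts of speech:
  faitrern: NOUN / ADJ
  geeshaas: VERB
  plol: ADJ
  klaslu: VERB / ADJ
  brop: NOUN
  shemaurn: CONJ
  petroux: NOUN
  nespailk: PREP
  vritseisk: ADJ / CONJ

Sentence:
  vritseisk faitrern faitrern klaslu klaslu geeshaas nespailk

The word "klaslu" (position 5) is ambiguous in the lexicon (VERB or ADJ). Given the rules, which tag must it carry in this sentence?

Candidates per position — 1:vritseisk {ADJ,CONJ}; 2:faitrern {NOUN,ADJ}; 3:faitrern {NOUN,ADJ}; 4:klaslu {VERB,ADJ}; 5:klaslu {VERB,ADJ}; 6:geeshaas {VERB}; 7:nespailk {PREP}.
Word 1 cannot be ADJ — rule 2 would then fail for every completion. It is CONJ.
Word 2 cannot be ADJ — rule 2 would then fail for every completion. It is NOUN.
Word 3 cannot be ADJ — rule 3 would then fail for every completion. It is NOUN.
Word 4 cannot be ADJ — rule 3 would then fail for every completion. It is VERB.
Word 5 cannot be ADJ — rule 3 would then fail for every completion. It is VERB.
That leaves exactly one tagging: CONJ NOUN NOUN VERB VERB VERB PREP.
Checking: rule 1 ok; rule 2 ok; rule 3 ok.

VERB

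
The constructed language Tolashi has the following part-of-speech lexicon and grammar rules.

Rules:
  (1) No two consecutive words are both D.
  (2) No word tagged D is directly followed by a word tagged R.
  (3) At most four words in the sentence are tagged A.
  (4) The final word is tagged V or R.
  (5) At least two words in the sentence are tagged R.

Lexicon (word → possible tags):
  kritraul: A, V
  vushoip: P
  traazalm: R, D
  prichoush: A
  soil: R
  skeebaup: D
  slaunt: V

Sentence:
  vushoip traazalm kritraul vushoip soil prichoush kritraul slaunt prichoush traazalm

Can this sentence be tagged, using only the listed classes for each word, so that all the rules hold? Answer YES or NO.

Candidates per position — 1:vushoip {P}; 2:traazalm {R,D}; 3:kritraul {A,V}; 4:vushoip {P}; 5:soil {R}; 6:prichoush {A}; 7:kritraul {A,V}; 8:slaunt {V}; 9:prichoush {A}; 10:traazalm {R,D}.
One satisfying assignment: P D V P R A V V A R.
Rule-by-rule: rule 1 satisfied; rule 2 satisfied; rule 3 satisfied; rule 4 satisfied; rule 5 satisfied.

YES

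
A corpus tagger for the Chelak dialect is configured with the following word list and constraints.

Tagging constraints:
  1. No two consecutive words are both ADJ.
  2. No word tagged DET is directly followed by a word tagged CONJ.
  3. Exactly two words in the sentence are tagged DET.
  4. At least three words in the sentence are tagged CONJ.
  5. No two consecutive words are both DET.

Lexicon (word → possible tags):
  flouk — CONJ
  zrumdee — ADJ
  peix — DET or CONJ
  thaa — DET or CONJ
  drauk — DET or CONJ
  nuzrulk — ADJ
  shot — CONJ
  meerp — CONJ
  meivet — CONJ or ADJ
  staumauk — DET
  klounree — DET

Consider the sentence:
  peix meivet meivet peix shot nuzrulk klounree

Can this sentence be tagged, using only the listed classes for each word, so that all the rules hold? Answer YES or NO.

YES

Candidates per position — 1:peix {DET,CONJ}; 2:meivet {CONJ,ADJ}; 3:meivet {CONJ,ADJ}; 4:peix {DET,CONJ}; 5:shot {CONJ}; 6:nuzrulk {ADJ}; 7:klounree {DET}.
One satisfying assignment: DET ADJ CONJ CONJ CONJ ADJ DET.
Checking: rule 1 satisfied; rule 2 satisfied; rule 3 satisfied; rule 4 satisfied; rule 5 satisfied.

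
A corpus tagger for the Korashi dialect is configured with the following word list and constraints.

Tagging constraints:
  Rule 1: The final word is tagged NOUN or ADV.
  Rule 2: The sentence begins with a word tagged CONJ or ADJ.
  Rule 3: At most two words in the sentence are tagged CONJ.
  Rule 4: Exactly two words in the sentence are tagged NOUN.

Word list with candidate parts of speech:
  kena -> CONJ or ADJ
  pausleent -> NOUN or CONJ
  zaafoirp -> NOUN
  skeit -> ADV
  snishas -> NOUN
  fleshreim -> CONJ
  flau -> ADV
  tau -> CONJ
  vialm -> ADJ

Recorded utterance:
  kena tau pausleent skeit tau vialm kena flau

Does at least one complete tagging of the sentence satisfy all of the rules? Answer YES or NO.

NO

Candidates per position — 1:kena {CONJ,ADJ}; 2:tau {CONJ}; 3:pausleent {NOUN,CONJ}; 4:skeit {ADV}; 5:tau {CONJ}; 6:vialm {ADJ}; 7:kena {CONJ,ADJ}; 8:flau {ADV}.
Rule 4 cannot be satisfied by any choice of tags from the lexicon.
So there is no consistent tagging.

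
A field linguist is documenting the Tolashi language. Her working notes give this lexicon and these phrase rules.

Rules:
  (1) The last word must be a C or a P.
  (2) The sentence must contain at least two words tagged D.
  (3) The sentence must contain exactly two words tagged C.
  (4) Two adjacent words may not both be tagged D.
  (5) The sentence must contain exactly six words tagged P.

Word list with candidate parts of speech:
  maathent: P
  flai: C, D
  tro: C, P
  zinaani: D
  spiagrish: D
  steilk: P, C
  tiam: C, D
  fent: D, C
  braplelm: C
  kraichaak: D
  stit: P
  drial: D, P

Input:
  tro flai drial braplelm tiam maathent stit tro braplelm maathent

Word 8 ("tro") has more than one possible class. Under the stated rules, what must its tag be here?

Candidates per position — 1:tro {C,P}; 2:flai {C,D}; 3:drial {D,P}; 4:braplelm {C}; 5:tiam {C,D}; 6:maathent {P}; 7:stit {P}; 8:tro {C,P}; 9:braplelm {C}; 10:maathent {P}.
At position 1, choosing C makes rule 3 impossible to satisfy; hence P.
At position 2, choosing C makes rule 3 impossible to satisfy; hence D.
At position 3, choosing D makes rule 4 impossible to satisfy; hence P.
At position 5, choosing C makes rule 2 impossible to satisfy; hence D.
At position 8, choosing C makes rule 3 impossible to satisfy; hence P.
So the tagging must be: P D P C D P P P C P.
Check: rule 1 satisfied; rule 2 satisfied; rule 3 satisfied; rule 4 satisfied; rule 5 satisfied.

P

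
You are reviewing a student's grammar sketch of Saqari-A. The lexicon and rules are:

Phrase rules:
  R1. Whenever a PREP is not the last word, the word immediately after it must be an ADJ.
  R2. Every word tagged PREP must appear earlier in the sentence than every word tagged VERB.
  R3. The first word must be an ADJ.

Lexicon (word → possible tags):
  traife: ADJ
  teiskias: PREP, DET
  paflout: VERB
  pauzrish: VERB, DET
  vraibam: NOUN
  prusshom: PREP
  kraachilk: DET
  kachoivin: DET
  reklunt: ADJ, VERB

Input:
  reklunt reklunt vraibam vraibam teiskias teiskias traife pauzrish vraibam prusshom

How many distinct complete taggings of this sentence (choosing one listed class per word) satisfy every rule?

Candidates per position — 1:reklunt {ADJ,VERB}; 2:reklunt {ADJ,VERB}; 3:vraibam {NOUN}; 4:vraibam {NOUN}; 5:teiskias {PREP,DET}; 6:teiskias {PREP,DET}; 7:traife {ADJ}; 8:pauzrish {VERB,DET}; 9:vraibam {NOUN}; 10:prusshom {PREP}.
There are 32 candidate sequences in total.
The sequences that satisfy every rule: ADJ ADJ NOUN NOUN DET PREP ADJ DET NOUN PREP; ADJ ADJ NOUN NOUN DET DET ADJ DET NOUN PREP.
Count = 2.

2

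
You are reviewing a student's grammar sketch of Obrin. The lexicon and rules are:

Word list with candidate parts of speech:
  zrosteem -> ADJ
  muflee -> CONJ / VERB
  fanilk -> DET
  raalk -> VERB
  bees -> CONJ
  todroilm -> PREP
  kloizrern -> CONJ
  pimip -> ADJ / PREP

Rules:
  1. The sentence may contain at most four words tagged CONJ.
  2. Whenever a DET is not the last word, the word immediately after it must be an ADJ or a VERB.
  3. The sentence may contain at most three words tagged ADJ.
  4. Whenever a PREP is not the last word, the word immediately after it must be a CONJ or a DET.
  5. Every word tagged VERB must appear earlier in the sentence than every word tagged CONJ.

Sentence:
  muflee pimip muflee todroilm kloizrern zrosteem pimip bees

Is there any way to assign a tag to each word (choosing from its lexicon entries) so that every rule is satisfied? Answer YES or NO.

Candidates per position — 1:muflee {CONJ,VERB}; 2:pimip {ADJ,PREP}; 3:muflee {CONJ,VERB}; 4:todroilm {PREP}; 5:kloizrern {CONJ}; 6:zrosteem {ADJ}; 7:pimip {ADJ,PREP}; 8:bees {CONJ}.
One satisfying assignment: CONJ PREP CONJ PREP CONJ ADJ ADJ CONJ.
Verifying each rule — rule 1 ok; rule 2 ok; rule 3 ok; rule 4 ok; rule 5 ok.

YES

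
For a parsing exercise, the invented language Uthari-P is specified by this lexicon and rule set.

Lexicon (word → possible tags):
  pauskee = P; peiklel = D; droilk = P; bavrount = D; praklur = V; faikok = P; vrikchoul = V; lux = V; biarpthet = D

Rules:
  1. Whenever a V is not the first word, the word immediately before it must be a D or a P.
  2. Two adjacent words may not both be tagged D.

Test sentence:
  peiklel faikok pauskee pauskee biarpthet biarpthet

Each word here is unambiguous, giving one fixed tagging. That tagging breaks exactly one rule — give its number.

2

Fixed tagging: D P P P D D.
Applying the rules: R1 ok, R2 fails.
Only rule 2 fails.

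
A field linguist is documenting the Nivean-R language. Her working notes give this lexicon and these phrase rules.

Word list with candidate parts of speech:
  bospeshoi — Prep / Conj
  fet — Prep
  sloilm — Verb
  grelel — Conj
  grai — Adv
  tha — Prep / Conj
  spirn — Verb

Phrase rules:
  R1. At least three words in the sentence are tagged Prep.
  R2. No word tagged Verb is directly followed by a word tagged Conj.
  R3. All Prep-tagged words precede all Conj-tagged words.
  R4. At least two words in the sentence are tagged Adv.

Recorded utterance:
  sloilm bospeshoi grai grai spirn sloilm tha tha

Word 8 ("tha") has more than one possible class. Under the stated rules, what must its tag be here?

Prep

Candidates per position — 1:sloilm {Verb}; 2:bospeshoi {Prep,Conj}; 3:grai {Adv}; 4:grai {Adv}; 5:spirn {Verb}; 6:sloilm {Verb}; 7:tha {Prep,Conj}; 8:tha {Prep,Conj}.
If word 2 were Conj, no tagging could satisfy rule 1; so word 2 is Prep.
If word 7 were Conj, no tagging could satisfy rule 1; so word 7 is Prep.
If word 8 were Conj, no tagging could satisfy rule 1; so word 8 is Prep.
The only consistent sequence is: Verb Prep Adv Adv Verb Verb Prep Prep.
Checking: rule 1 ok; rule 2 ok; rule 3 ok; rule 4 ok.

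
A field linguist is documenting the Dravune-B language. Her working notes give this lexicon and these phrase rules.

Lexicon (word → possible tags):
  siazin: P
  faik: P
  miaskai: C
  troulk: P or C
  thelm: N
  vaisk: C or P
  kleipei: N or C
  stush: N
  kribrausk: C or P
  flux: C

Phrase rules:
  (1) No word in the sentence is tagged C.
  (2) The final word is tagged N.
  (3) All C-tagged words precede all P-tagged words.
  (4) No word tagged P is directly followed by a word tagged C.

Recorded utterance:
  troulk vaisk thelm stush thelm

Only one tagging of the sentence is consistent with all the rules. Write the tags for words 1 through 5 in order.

Candidates per position — 1:troulk {P,C}; 2:vaisk {C,P}; 3:thelm {N}; 4:stush {N}; 5:thelm {N}.
Position 1: tagging it C would leave rule 1 unsatisfiable, so it must be P.
Position 2: tagging it C would leave rule 1 unsatisfiable, so it must be P.
The unique satisfying tagging is: P P N N N.
Check: rule 1 ✓; rule 2 ✓; rule 3 ✓; rule 4 ✓.

P P N N N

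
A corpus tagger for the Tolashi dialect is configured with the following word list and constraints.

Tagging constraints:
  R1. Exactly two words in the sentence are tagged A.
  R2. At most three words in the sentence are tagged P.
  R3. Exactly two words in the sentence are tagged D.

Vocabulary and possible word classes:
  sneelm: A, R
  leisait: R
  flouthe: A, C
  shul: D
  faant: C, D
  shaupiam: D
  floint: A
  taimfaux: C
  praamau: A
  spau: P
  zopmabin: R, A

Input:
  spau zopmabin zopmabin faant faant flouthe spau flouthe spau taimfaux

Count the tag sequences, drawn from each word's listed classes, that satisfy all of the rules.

6

Candidates per position — 1:spau {P}; 2:zopmabin {R,A}; 3:zopmabin {R,A}; 4:faant {C,D}; 5:faant {C,D}; 6:flouthe {A,C}; 7:spau {P}; 8:flouthe {A,C}; 9:spau {P}; 10:taimfaux {C}.
There are 64 candidate sequences in total.
Checking each against the rules leaves 6 sequences.
Count = 6.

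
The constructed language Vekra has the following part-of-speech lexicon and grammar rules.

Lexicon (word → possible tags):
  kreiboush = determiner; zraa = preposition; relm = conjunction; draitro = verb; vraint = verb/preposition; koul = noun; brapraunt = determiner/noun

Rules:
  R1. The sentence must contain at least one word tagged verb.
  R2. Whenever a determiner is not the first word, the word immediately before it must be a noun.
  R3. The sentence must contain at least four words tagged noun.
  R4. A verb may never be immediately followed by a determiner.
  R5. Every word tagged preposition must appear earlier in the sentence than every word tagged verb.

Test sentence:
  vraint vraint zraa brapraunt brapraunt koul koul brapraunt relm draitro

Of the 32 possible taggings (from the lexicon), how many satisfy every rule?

3

Candidates per position — 1:vraint {verb,preposition}; 2:vraint {verb,preposition}; 3:zraa {preposition}; 4:brapraunt {determiner,noun}; 5:brapraunt {determiner,noun}; 6:koul {noun}; 7:koul {noun}; 8:brapraunt {determiner,noun}; 9:relm {conjunction}; 10:draitro {verb}.
There are 32 candidate sequences in total.
The sequences that satisfy every rule: preposition preposition preposition noun determiner noun noun noun conjunction verb; preposition preposition preposition noun noun noun noun determiner conjunction verb; preposition preposition preposition noun noun noun noun noun conjunction verb.
Count = 3.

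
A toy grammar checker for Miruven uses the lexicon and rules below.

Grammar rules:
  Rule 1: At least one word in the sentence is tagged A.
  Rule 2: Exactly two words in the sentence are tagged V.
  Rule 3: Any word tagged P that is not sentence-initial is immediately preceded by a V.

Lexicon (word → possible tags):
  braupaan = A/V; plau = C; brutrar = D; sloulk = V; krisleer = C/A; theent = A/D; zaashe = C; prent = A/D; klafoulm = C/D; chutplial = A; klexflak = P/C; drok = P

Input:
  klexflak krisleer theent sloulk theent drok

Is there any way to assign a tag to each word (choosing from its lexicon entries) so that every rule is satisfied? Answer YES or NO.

Candidates per position — 1:klexflak {P,C}; 2:krisleer {C,A}; 3:theent {A,D}; 4:sloulk {V}; 5:theent {A,D}; 6:drok {P}.
Rule 2 cannot be satisfied by any choice of tags from the lexicon.
So there is no consistent tagging.

NO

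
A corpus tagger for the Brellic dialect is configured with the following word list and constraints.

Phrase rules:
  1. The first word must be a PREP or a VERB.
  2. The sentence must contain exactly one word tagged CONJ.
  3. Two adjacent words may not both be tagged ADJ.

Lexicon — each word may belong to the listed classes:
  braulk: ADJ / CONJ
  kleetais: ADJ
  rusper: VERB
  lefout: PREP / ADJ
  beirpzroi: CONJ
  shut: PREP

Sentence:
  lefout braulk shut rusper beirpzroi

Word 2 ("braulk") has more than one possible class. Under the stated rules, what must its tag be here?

ADJ

Candidates per position — 1:lefout {PREP,ADJ}; 2:braulk {ADJ,CONJ}; 3:shut {PREP}; 4:rusper {VERB}; 5:beirpzroi {CONJ}.
Word 1 cannot be ADJ — rule 1 would then fail for every completion. It is PREP.
Word 2 cannot be CONJ — rule 2 would then fail for every completion. It is ADJ.
That leaves exactly one tagging: PREP ADJ PREP VERB CONJ.
Rule-by-rule: rule 1 ✓; rule 2 ✓; rule 3 ✓.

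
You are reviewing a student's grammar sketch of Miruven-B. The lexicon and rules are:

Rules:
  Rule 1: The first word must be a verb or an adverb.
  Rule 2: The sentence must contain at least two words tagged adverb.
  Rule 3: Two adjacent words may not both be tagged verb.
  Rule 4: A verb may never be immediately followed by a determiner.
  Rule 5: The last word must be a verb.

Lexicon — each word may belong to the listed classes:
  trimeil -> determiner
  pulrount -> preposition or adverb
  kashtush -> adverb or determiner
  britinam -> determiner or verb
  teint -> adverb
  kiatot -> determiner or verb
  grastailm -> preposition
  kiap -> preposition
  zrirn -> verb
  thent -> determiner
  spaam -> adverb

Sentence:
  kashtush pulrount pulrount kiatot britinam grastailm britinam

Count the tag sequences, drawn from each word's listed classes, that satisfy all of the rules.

6

Candidates per position — 1:kashtush {adverb,determiner}; 2:pulrount {preposition,adverb}; 3:pulrount {preposition,adverb}; 4:kiatot {determiner,verb}; 5:britinam {determiner,verb}; 6:grastailm {preposition}; 7:britinam {determiner,verb}.
There are 64 candidate sequences in total.
Checking each against the rules leaves 6 sequences.
Count = 6.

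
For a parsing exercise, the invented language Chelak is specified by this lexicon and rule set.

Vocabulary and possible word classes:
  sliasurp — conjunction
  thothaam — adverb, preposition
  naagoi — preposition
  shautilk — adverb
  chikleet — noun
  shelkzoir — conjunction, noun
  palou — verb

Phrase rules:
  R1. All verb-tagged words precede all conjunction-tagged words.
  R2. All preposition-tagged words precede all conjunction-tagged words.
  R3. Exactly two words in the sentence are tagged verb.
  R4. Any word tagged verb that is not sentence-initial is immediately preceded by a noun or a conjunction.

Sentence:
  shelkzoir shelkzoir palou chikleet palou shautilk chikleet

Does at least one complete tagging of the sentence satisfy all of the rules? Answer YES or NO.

Candidates per position — 1:shelkzoir {conjunction,noun}; 2:shelkzoir {conjunction,noun}; 3:palou {verb}; 4:chikleet {noun}; 5:palou {verb}; 6:shautilk {adverb}; 7:chikleet {noun}.
One satisfying assignment: noun noun verb noun verb adverb noun.
Check: rule 1 ok; rule 2 ok; rule 3 ok; rule 4 ok.

YES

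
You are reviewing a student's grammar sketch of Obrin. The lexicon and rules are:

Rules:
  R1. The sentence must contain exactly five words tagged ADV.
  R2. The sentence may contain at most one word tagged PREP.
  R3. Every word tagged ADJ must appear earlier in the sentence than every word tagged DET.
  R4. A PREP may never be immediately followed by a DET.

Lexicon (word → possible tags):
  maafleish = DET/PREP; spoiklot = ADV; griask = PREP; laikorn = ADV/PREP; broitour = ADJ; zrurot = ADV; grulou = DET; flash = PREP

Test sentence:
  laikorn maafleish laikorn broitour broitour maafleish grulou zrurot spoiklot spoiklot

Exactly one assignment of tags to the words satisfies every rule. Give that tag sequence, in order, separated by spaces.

Candidates per position — 1:laikorn {ADV,PREP}; 2:maafleish {DET,PREP}; 3:laikorn {ADV,PREP}; 4:broitour {ADJ}; 5:broitour {ADJ}; 6:maafleish {DET,PREP}; 7:grulou {DET}; 8:zrurot {ADV}; 9:spoiklot {ADV}; 10:spoiklot {ADV}.
At position 1, choosing PREP makes rule 1 impossible to satisfy; hence ADV.
At position 2, choosing DET makes rule 3 impossible to satisfy; hence PREP.
At position 3, choosing PREP makes rule 1 impossible to satisfy; hence ADV.
At position 6, choosing PREP makes rule 2 impossible to satisfy; hence DET.
That leaves exactly one tagging: ADV PREP ADV ADJ ADJ DET DET ADV ADV ADV.
Check: rule 1 ✓; rule 2 ✓; rule 3 ✓; rule 4 ✓.

ADV PREP ADV ADJ ADJ DET DET ADV ADV ADV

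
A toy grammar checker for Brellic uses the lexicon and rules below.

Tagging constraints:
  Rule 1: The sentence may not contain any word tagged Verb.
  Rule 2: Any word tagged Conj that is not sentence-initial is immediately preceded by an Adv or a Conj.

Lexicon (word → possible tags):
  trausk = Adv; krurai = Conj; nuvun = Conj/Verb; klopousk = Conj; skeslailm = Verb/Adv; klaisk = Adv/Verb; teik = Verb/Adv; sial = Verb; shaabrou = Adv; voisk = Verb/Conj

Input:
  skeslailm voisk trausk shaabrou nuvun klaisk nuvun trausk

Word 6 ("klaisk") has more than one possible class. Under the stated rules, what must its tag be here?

Adv

Candidates per position — 1:skeslailm {Verb,Adv}; 2:voisk {Verb,Conj}; 3:trausk {Adv}; 4:shaabrou {Adv}; 5:nuvun {Conj,Verb}; 6:klaisk {Adv,Verb}; 7:nuvun {Conj,Verb}; 8:trausk {Adv}.
At position 1, choosing Verb makes rule 1 impossible to satisfy; hence Adv.
At position 2, choosing Verb makes rule 1 impossible to satisfy; hence Conj.
At position 5, choosing Verb makes rule 1 impossible to satisfy; hence Conj.
At position 6, choosing Verb makes rule 1 impossible to satisfy; hence Adv.
At position 7, choosing Verb makes rule 1 impossible to satisfy; hence Conj.
That leaves exactly one tagging: Adv Conj Adv Adv Conj Adv Conj Adv.
Check: rule 1 holds; rule 2 holds.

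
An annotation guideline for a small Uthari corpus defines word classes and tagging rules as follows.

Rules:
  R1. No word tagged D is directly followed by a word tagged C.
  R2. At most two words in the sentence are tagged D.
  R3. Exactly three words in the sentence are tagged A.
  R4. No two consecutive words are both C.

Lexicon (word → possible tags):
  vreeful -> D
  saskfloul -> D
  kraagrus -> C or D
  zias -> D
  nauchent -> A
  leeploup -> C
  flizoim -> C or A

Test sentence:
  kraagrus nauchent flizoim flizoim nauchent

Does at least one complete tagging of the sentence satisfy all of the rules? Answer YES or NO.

YES

Candidates per position — 1:kraagrus {C,D}; 2:nauchent {A}; 3:flizoim {C,A}; 4:flizoim {C,A}; 5:nauchent {A}.
One satisfying assignment: D A C A A.
Checking: rule 1 ✓; rule 2 ✓; rule 3 ✓; rule 4 ✓.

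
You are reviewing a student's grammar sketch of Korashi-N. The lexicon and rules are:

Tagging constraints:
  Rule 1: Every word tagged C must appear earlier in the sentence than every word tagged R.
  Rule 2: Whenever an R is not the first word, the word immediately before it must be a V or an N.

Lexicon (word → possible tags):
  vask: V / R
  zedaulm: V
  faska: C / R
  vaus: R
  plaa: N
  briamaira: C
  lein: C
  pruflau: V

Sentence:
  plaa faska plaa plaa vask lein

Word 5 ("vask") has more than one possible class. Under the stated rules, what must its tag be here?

Candidates per position — 1:plaa {N}; 2:faska {C,R}; 3:plaa {N}; 4:plaa {N}; 5:vask {V,R}; 6:lein {C}.
Position 2: tagging it R would leave rule 1 unsatisfiable, so it must be C.
Position 5: tagging it R would leave rule 1 unsatisfiable, so it must be V.
The unique satisfying tagging is: N C N N V C.
Verifying each rule — rule 1 satisfied; rule 2 satisfied.

V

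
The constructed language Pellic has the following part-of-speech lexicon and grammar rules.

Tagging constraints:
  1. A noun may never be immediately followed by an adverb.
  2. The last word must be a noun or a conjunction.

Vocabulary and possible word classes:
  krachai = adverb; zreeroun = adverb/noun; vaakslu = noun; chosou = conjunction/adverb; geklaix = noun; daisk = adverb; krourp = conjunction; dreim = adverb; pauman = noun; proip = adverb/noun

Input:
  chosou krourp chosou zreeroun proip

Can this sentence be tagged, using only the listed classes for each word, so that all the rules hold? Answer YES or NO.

YES

Candidates per position — 1:chosou {conjunction,adverb}; 2:krourp {conjunction}; 3:chosou {conjunction,adverb}; 4:zreeroun {adverb,noun}; 5:proip {adverb,noun}.
One satisfying assignment: conjunction conjunction conjunction adverb noun.
Rule-by-rule: rule 1 ✓; rule 2 ✓.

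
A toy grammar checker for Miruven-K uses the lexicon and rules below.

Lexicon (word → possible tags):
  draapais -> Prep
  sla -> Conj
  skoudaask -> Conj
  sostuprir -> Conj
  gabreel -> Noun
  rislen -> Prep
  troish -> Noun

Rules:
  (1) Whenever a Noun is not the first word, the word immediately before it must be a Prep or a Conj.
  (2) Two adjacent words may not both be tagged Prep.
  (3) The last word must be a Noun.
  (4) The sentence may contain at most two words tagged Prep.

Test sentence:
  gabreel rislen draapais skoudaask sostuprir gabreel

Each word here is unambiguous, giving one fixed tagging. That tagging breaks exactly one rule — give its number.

2

Fixed tagging: Noun Prep Prep Conj Conj Noun.
Checking each rule: R1 ok, R2 fails, R3 ok, R4 ok.
Only rule 2 fails.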